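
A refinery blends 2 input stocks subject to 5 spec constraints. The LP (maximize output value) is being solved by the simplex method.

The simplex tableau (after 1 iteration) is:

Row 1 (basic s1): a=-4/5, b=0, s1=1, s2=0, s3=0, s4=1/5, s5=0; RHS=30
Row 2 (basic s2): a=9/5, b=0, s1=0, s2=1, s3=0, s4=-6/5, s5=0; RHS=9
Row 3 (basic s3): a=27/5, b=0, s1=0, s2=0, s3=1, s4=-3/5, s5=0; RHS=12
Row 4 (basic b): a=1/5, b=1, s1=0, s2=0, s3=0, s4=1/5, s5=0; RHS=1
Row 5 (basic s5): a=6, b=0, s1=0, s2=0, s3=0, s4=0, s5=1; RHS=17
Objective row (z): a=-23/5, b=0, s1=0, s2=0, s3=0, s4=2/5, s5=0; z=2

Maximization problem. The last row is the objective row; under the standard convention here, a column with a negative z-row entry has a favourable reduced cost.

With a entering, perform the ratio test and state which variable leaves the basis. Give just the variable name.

s3

Ratios: row 1 (s1): entry -4/5 ≤ 0, skip; row 2 (s2): 9/(9/5) = 5; row 3 (s3): 12/(27/5) = 20/9; row 4 (b): 1/(1/5) = 5; row 5 (s5): 17/6 = 17/6.
Minimum ratio 20/9 is in the s3 row, so s3 leaves.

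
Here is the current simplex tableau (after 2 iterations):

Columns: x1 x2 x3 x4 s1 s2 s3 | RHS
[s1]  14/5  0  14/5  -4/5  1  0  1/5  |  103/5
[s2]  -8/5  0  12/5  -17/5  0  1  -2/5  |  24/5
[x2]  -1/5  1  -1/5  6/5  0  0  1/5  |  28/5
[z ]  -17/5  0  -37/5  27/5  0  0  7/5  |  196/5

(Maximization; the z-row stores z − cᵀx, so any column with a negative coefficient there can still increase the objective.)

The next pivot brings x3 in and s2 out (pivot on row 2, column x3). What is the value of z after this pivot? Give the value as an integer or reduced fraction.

Minimum ratio for x3: (24/5)/(12/5) = 2.
z changes by −(z-row coeff of x3)·ratio = −(-37/5)·2 = 74/5.
New z = 196/5 + (74/5) = 54.

54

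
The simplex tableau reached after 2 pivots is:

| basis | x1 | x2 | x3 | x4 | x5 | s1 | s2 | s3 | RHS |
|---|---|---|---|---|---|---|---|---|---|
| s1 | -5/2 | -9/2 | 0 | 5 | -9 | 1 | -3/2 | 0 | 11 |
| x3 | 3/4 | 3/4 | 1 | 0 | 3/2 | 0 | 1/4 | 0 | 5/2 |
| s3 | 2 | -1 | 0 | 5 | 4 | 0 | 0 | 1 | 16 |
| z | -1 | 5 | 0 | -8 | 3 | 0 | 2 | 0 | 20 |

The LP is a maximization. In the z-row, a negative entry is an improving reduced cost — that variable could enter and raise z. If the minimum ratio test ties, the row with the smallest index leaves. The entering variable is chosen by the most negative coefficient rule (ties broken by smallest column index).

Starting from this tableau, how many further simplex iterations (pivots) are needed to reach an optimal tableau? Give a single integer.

pivot: x4 in, s1 out → z = 188/5
pivot: x5 in, s3 out → z = 2729/65
pivot: x1 in, x5 out → z = 1942/45
No improving column remains; optimal.

3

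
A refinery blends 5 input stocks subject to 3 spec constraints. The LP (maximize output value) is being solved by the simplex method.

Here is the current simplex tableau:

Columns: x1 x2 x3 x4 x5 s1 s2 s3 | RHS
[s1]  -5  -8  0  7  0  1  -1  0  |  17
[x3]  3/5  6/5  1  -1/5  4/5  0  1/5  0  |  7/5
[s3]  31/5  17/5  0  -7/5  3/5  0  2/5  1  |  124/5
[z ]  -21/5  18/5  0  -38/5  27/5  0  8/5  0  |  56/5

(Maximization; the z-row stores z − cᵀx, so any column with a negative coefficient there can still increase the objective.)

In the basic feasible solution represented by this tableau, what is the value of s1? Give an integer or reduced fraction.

17

s1 is basic (row 1); its value is the RHS of that row: 17.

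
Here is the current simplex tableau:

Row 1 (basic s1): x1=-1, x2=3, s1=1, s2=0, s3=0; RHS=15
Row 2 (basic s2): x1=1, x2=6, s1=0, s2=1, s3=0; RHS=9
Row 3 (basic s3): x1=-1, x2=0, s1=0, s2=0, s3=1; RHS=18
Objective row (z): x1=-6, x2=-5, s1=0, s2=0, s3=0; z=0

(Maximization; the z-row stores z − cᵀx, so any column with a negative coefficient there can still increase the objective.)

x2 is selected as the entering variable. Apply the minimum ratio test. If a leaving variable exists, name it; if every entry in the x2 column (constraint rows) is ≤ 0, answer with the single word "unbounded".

s2

Ratios: row 1 (s1): 15/3 = 5; row 2 (s2): 9/6 = 3/2; row 3 (s3): entry 0 ≤ 0, skip.
Minimum ratio is in the s2 row, so s2 leaves.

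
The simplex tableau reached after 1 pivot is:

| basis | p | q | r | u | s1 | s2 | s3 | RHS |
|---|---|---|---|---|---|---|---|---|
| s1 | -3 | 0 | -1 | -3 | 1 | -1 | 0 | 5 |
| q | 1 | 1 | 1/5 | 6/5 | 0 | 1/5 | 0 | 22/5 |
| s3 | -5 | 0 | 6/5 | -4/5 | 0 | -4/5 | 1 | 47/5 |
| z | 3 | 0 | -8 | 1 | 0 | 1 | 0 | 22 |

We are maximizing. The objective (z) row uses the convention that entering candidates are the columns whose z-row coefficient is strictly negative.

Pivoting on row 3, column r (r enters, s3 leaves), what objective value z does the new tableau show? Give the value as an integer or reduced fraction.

254/3

Minimum ratio for r: (47/5)/(6/5) = 47/6.
z changes by −(z-row coeff of r)·ratio = −(-8)·(47/6) = 188/3.
New z = 22 + (188/3) = 254/3.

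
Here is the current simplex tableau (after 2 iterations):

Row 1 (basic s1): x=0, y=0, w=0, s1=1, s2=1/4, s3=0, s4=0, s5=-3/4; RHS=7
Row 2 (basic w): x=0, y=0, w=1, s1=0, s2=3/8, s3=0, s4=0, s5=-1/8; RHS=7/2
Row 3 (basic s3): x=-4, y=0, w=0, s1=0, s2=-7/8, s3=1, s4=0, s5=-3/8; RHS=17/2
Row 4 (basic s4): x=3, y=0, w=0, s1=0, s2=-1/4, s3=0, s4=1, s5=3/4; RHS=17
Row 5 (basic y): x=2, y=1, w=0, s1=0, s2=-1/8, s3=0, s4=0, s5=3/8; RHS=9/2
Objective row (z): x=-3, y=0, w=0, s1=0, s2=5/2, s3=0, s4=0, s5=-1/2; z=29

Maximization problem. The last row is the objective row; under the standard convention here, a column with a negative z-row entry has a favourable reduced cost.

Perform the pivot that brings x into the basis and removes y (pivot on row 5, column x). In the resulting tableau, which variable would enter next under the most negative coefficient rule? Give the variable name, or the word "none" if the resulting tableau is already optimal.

Pivot element 2. New z-row = old z-row − (-3)·(row 5/2).
Updated z-row coefficients: x: 0, y: 3/2, w: 0, s1: 0, s2: 37/16, s3: 0, s4: 0, s5: 1/16.
No coefficient is strictly negative; the tableau after this pivot is optimal.

none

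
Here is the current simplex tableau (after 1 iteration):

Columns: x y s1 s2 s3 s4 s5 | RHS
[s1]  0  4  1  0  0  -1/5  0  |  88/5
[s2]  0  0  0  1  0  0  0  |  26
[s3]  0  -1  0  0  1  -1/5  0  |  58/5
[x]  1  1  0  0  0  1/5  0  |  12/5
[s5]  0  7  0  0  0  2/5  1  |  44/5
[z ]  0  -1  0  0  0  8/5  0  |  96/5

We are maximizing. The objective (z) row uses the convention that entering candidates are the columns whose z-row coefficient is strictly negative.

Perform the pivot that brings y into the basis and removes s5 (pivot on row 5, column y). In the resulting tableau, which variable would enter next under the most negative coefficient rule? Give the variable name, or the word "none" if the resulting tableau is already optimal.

none

Pivot element 7. New z-row = old z-row − (-1)·(row 5/7).
Updated z-row coefficients: x: 0, y: 0, s1: 0, s2: 0, s3: 0, s4: 58/35, s5: 1/7.
No coefficient is strictly negative; the tableau after this pivot is optimal.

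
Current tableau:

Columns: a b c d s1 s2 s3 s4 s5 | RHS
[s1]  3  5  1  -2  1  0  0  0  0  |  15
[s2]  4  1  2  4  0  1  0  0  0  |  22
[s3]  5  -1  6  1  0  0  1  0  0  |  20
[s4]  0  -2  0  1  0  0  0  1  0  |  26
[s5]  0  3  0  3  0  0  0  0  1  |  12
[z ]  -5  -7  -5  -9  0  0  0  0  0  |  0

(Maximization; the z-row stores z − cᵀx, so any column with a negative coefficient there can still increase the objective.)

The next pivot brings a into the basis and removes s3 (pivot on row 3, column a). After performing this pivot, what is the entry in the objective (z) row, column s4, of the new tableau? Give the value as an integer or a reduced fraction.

0

Pivot element is row 3, column a: 5.
Normalize row 3: new (row 3, s4) = 0/5 = 0.
z-row ← z-row − (-5)·(new row 3): 0 − (-5)·0 = 0.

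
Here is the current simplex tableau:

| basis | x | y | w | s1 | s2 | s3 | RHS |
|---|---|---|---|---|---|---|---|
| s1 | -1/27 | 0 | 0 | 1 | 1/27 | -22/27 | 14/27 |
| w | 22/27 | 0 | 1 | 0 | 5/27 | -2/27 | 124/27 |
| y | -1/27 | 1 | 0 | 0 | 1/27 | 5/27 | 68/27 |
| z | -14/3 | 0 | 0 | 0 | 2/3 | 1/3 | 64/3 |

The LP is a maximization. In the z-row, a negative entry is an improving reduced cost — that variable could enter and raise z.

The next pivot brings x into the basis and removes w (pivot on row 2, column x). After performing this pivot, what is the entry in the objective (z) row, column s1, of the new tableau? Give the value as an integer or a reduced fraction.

Pivot element is row 2, column x: 22/27.
Normalize row 2: new (row 2, s1) = 0/(22/27) = 0.
z-row ← z-row − (-14/3)·(new row 2): 0 − (-14/3)·0 = 0.

0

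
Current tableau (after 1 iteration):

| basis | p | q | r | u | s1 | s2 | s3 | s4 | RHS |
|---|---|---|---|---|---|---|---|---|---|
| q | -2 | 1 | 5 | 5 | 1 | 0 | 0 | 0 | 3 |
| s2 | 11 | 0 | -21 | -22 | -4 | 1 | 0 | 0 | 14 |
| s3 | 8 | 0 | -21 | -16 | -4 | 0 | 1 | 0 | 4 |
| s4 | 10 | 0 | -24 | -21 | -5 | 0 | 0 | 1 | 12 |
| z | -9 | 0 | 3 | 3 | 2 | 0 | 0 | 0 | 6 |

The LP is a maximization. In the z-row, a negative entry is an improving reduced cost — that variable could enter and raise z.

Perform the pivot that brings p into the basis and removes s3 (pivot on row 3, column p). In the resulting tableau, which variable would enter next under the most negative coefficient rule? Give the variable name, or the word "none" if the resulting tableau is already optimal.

r

Pivot element 8. New z-row = old z-row − (-9)·(row 3/8).
Updated z-row coefficients: p: 0, q: 0, r: -165/8, u: -15, s1: -5/2, s2: 0, s3: 9/8, s4: 0.
The most negative is -165/8 in column r, so r would enter next.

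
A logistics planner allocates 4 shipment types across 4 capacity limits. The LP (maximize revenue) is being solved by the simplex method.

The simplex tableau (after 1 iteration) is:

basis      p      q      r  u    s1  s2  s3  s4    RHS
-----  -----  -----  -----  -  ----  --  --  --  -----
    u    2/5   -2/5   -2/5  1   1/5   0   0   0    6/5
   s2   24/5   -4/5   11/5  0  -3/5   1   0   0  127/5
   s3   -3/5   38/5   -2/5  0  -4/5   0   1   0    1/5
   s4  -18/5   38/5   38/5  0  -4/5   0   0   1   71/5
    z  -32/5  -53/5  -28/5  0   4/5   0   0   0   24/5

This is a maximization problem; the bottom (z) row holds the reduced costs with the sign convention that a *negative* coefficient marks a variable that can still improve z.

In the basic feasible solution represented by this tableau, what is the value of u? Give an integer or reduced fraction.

u is basic (row 1); its value is the RHS of that row: 6/5.

6/5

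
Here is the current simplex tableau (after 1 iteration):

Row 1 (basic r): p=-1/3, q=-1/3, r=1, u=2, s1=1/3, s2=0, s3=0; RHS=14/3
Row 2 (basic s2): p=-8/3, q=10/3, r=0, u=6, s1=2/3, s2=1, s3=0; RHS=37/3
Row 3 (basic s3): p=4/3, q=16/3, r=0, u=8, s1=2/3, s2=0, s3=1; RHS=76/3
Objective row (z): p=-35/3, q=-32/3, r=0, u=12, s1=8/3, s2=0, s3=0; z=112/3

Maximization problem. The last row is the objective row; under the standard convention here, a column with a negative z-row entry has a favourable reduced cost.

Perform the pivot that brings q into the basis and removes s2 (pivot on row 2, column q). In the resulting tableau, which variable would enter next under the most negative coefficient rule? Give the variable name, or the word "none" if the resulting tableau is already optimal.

Pivot element 10/3. New z-row = old z-row − (-32/3)·(row 2/(10/3)).
Updated z-row coefficients: p: -101/5, q: 0, r: 0, u: 156/5, s1: 24/5, s2: 16/5, s3: 0.
The most negative is -101/5 in column p, so p would enter next.

p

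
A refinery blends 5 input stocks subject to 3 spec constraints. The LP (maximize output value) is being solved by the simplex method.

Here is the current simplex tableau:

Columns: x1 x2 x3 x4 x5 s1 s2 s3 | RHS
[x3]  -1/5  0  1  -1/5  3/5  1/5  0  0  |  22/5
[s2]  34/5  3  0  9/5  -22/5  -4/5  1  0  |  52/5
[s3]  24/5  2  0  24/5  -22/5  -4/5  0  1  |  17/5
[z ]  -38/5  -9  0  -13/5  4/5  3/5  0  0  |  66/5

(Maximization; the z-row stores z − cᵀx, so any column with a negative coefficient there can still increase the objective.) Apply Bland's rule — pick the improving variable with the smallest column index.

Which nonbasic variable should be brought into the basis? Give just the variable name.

x1

Objective-row coefficients: x1: -38/5, x2: -9, x3: 0, x4: -13/5, x5: 4/5, s1: 3/5, s2: 0, s3: 0.
Improving columns: x1, x2, x4. Bland's rule picks the smallest column index → x1.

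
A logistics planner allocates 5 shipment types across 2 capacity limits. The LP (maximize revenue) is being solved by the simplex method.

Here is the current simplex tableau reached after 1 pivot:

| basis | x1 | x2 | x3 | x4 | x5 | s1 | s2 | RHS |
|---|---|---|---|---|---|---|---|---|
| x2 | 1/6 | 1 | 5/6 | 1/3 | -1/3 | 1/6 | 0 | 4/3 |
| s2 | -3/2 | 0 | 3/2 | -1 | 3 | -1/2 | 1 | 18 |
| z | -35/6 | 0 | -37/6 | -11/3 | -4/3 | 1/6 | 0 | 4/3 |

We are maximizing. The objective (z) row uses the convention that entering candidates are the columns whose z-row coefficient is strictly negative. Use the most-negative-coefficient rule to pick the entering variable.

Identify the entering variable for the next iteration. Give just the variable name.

x3

Objective-row coefficients: x1: -35/6, x2: 0, x3: -37/6, x4: -11/3, x5: -4/3, s1: 1/6, s2: 0.
The most negative is -37/6 in column x3, so x3 enters.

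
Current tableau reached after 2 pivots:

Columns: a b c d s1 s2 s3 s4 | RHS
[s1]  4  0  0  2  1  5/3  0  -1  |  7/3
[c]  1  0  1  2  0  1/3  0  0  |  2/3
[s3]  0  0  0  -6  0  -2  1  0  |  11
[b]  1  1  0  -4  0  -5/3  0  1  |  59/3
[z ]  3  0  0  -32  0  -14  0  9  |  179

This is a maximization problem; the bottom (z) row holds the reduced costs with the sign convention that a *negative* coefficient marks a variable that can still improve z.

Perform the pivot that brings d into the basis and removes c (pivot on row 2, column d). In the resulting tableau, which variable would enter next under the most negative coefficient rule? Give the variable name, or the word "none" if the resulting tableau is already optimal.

s2

Pivot element 2. New z-row = old z-row − (-32)·(row 2/2).
Updated z-row coefficients: a: 19, b: 0, c: 16, d: 0, s1: 0, s2: -26/3, s3: 0, s4: 9.
The most negative is -26/3 in column s2, so s2 would enter next.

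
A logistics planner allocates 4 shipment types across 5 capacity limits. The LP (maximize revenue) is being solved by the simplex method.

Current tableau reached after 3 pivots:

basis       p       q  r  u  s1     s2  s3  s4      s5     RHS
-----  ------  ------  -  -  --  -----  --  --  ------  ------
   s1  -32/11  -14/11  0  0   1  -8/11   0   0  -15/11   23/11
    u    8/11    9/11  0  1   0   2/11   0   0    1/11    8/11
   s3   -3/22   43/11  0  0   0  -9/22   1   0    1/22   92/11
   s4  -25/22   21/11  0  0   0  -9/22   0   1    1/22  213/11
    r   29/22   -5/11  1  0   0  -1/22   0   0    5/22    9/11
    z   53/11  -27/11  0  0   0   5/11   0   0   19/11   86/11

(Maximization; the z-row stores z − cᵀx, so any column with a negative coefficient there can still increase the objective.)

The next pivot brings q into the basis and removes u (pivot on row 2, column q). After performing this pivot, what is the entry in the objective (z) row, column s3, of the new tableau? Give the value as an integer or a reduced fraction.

0

Pivot element is row 2, column q: 9/11.
Normalize row 2: new (row 2, s3) = 0/(9/11) = 0.
z-row ← z-row − (-27/11)·(new row 2): 0 − (-27/11)·0 = 0.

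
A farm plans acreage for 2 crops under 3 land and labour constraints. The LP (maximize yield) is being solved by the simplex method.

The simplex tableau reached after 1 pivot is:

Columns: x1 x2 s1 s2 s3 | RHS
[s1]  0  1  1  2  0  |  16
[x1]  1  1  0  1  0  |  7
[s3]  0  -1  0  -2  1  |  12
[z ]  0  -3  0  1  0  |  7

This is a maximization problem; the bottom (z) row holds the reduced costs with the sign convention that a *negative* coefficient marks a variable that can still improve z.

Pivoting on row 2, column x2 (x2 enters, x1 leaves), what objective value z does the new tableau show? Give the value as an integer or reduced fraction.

Minimum ratio for x2: 7/1 = 7.
z changes by −(z-row coeff of x2)·ratio = −(-3)·7 = 21.
New z = 7 + 21 = 28.

28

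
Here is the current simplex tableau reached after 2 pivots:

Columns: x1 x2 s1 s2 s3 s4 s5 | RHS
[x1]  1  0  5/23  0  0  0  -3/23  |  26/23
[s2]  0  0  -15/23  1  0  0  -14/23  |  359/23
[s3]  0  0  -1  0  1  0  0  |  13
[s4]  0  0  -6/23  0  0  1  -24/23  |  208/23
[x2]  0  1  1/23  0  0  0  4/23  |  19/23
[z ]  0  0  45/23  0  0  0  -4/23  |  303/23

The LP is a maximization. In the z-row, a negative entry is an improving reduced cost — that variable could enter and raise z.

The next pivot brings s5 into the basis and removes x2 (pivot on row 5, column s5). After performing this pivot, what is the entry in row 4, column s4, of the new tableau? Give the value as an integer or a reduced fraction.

Pivot element is row 5, column s5: 4/23.
Normalize row 5: new (row 5, s4) = 0/(4/23) = 0.
row 4 ← row 4 − (-24/23)·(new row 5): 1 − (-24/23)·0 = 1.

1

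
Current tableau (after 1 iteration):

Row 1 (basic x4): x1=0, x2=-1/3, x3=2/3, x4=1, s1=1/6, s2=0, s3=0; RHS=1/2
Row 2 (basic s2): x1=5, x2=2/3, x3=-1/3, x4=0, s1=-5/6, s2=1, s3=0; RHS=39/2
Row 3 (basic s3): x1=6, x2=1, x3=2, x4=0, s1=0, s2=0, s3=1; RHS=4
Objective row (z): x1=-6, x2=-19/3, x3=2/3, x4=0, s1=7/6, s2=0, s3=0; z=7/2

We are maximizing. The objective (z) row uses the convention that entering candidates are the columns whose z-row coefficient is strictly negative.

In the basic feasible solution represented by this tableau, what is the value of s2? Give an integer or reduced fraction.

s2 is basic (row 2); its value is the RHS of that row: 39/2.

39/2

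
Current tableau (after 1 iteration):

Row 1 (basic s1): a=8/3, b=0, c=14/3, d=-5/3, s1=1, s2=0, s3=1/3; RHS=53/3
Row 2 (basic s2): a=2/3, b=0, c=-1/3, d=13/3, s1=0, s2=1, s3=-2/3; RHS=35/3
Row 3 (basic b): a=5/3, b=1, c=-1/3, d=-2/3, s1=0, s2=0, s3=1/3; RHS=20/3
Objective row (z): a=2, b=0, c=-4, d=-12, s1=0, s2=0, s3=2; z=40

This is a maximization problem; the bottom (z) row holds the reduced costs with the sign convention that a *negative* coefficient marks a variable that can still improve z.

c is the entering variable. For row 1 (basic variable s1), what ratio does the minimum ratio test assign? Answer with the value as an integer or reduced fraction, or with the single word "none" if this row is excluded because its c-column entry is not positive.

53/14

Ratio = RHS / (c entry) = (53/3) / (14/3) = 53/14.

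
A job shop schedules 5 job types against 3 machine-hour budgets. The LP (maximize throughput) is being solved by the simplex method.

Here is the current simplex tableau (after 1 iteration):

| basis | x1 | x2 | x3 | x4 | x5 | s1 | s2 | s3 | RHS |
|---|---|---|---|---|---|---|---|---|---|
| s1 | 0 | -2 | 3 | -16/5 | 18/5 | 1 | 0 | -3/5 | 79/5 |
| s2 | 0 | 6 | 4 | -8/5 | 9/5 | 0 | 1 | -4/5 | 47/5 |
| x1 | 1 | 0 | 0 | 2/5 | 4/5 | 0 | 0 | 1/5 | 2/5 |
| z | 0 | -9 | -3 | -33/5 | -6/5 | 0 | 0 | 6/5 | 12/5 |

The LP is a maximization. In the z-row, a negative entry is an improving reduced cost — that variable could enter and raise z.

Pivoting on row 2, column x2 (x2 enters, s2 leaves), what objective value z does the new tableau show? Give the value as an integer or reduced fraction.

33/2

Minimum ratio for x2: (47/5)/6 = 47/30.
z changes by −(z-row coeff of x2)·ratio = −(-9)·(47/30) = 141/10.
New z = 12/5 + (141/10) = 33/2.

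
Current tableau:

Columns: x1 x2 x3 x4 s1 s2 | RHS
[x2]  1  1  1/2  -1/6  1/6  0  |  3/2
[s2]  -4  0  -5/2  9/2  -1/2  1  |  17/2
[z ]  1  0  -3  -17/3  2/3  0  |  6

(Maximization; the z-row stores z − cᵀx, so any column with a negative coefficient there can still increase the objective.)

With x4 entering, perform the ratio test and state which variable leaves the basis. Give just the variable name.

Ratios: row 1 (x2): entry -1/6 ≤ 0, skip; row 2 (s2): (17/2)/(9/2) = 17/9.
Minimum ratio 17/9 is in the s2 row, so s2 leaves.

s2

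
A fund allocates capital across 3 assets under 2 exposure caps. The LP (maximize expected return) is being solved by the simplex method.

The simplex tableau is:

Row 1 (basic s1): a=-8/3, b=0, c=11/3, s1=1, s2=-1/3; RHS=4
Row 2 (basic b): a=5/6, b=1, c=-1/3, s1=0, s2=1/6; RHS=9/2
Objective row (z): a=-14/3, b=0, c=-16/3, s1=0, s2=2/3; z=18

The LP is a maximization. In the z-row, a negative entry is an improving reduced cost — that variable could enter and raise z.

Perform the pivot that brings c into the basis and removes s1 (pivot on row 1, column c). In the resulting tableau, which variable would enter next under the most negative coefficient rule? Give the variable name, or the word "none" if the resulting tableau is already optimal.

a

Pivot element 11/3. New z-row = old z-row − (-16/3)·(row 1/(11/3)).
Updated z-row coefficients: a: -94/11, b: 0, c: 0, s1: 16/11, s2: 2/11.
The most negative is -94/11 in column a, so a would enter next.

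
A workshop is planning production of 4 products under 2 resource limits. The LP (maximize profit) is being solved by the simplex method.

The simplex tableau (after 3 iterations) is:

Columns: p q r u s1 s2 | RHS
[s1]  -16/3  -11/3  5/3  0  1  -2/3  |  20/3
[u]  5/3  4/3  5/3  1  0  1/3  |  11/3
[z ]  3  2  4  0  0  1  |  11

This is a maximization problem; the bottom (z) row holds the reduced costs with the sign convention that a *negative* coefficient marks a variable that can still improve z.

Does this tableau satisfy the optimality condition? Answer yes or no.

yes

No objective-row coefficient is strictly negative, so no entering variable exists; the tableau is optimal.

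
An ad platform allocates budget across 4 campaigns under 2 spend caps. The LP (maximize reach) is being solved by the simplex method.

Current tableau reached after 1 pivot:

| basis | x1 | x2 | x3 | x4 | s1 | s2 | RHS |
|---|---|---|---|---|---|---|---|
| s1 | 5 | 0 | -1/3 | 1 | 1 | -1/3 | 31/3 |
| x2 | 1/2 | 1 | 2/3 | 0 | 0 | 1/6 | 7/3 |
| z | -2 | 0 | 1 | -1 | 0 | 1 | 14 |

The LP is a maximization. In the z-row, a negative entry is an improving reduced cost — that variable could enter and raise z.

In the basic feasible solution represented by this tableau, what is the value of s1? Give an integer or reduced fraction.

31/3

s1 is basic (row 1); its value is the RHS of that row: 31/3.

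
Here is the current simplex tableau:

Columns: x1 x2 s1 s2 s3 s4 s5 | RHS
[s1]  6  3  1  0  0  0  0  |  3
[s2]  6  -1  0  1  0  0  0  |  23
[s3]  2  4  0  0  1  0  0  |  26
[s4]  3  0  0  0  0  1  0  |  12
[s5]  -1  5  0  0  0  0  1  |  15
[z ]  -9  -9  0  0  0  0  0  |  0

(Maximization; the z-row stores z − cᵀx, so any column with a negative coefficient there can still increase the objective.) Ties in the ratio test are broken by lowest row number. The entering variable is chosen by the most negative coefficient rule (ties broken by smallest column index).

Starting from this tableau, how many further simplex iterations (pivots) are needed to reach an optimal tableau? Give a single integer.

pivot: x1 in, s1 out → z = 9/2
pivot: x2 in, x1 out → z = 9
No improving column remains; optimal.

2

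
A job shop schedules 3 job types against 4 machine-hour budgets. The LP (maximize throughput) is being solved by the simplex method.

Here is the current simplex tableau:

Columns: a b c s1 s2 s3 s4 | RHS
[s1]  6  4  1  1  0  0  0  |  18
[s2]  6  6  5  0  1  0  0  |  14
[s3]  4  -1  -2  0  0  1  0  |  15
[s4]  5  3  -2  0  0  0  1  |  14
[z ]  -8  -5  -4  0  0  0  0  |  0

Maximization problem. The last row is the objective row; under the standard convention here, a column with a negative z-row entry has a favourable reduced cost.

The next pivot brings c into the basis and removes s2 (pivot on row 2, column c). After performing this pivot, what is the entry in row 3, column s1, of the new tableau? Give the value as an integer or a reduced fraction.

Pivot element is row 2, column c: 5.
Normalize row 2: new (row 2, s1) = 0/5 = 0.
row 3 ← row 3 − (-2)·(new row 2): 0 − (-2)·0 = 0.

0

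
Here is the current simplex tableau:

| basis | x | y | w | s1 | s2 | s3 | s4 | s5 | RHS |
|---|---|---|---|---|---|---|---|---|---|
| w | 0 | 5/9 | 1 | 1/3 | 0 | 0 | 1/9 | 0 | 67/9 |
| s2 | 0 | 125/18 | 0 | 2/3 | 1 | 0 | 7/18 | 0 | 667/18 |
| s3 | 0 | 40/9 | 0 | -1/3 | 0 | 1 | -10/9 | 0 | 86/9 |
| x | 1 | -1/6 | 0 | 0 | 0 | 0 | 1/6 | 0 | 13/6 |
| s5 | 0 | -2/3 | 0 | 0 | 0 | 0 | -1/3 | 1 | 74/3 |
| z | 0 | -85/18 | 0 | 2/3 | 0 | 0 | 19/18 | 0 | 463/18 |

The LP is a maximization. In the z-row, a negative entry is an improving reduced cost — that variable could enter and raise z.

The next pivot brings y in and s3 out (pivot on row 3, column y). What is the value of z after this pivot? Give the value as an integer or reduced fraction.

Minimum ratio for y: (86/9)/(40/9) = 43/20.
z changes by −(z-row coeff of y)·ratio = −(-85/18)·(43/20) = 731/72.
New z = 463/18 + (731/72) = 287/8.

287/8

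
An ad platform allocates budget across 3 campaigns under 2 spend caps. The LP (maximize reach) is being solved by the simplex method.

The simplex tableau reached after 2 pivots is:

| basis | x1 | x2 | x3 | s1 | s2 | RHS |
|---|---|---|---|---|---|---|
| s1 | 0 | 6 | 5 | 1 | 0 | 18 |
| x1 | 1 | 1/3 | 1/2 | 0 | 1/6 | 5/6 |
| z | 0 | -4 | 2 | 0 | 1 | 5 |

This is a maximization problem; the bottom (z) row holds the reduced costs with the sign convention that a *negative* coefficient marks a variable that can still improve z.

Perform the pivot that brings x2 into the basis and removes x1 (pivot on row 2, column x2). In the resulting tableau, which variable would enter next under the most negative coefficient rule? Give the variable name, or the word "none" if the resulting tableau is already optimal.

none

Pivot element 1/3. New z-row = old z-row − (-4)·(row 2/(1/3)).
Updated z-row coefficients: x1: 12, x2: 0, x3: 8, s1: 0, s2: 3.
No coefficient is strictly negative; the tableau after this pivot is optimal.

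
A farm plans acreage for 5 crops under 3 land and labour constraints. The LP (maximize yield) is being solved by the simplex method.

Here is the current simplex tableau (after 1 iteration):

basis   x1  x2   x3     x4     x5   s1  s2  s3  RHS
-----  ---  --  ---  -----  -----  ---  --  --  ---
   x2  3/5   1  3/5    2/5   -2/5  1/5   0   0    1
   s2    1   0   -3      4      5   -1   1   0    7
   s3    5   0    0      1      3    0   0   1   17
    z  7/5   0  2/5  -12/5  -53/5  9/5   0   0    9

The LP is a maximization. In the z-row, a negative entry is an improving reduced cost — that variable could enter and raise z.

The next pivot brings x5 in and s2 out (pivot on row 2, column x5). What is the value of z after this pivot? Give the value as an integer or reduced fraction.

596/25

Minimum ratio for x5: 7/5 = 7/5.
z changes by −(z-row coeff of x5)·ratio = −(-53/5)·(7/5) = 371/25.
New z = 9 + (371/25) = 596/25.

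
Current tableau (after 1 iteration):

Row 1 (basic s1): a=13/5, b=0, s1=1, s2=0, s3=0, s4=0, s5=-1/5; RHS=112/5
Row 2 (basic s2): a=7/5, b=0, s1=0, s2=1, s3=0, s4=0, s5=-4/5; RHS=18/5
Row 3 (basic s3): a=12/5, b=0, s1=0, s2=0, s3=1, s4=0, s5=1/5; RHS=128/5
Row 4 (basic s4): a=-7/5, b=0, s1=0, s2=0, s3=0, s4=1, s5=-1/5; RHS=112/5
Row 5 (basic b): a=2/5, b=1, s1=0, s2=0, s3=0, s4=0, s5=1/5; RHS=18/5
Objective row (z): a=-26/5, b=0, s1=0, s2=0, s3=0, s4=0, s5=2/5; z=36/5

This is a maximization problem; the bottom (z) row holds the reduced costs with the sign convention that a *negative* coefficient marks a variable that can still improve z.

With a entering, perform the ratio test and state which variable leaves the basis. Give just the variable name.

s2

Ratios: row 1 (s1): (112/5)/(13/5) = 112/13; row 2 (s2): (18/5)/(7/5) = 18/7; row 3 (s3): (128/5)/(12/5) = 32/3; row 4 (s4): entry -7/5 ≤ 0, skip; row 5 (b): (18/5)/(2/5) = 9.
Minimum ratio 18/7 is in the s2 row, so s2 leaves.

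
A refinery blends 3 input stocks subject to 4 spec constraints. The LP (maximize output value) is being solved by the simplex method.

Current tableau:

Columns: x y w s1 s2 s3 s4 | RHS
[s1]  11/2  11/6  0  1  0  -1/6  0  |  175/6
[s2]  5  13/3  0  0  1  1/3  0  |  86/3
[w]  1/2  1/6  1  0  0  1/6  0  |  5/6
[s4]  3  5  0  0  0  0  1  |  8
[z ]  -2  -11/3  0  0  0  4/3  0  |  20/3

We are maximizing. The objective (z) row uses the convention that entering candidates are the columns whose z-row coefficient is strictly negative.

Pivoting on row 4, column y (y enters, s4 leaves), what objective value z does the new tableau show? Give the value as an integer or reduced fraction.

Minimum ratio for y: 8/5 = 8/5.
z changes by −(z-row coeff of y)·ratio = −(-11/3)·(8/5) = 88/15.
New z = 20/3 + (88/15) = 188/15.

188/15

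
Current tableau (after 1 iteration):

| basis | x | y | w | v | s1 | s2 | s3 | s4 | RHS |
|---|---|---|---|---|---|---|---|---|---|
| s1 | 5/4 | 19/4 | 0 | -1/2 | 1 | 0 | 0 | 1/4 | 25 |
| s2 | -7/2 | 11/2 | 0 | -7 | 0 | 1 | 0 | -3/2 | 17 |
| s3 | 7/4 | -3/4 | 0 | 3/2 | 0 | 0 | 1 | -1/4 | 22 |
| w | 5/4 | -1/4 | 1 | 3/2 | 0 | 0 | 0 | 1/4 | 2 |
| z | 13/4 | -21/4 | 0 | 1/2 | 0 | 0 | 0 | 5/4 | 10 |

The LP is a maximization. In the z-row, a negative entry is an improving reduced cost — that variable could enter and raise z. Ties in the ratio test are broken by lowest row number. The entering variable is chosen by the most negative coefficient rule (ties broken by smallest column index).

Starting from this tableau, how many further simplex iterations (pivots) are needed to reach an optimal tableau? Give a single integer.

3

pivot: y in, s2 out → z = 577/22
pivot: v in, s1 out → z = 4603/122
pivot: s2 in, w out → z = 151/4
No improving column remains; optimal.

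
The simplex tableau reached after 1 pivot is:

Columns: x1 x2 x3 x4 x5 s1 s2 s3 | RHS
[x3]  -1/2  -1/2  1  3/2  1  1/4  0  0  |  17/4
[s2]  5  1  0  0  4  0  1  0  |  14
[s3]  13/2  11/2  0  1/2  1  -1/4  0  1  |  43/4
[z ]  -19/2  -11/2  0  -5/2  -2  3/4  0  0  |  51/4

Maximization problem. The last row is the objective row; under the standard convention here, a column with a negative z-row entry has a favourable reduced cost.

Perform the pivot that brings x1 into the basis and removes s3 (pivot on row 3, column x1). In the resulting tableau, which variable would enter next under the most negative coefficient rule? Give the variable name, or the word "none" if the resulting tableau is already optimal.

Pivot element 13/2. New z-row = old z-row − (-19/2)·(row 3/(13/2)).
Updated z-row coefficients: x1: 0, x2: 33/13, x3: 0, x4: -23/13, x5: -7/13, s1: 5/13, s2: 0, s3: 19/13.
The most negative is -23/13 in column x4, so x4 would enter next.

x4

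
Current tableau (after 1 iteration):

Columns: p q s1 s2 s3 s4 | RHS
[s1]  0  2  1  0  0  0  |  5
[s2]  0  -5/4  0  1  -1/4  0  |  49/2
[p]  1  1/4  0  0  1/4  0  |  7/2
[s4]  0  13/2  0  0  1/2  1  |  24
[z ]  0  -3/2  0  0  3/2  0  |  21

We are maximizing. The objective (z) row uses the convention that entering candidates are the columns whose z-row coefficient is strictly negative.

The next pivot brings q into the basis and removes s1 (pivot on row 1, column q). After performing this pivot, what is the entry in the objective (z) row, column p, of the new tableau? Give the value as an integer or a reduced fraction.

Pivot element is row 1, column q: 2.
Normalize row 1: new (row 1, p) = 0/2 = 0.
z-row ← z-row − (-3/2)·(new row 1): 0 − (-3/2)·0 = 0.

0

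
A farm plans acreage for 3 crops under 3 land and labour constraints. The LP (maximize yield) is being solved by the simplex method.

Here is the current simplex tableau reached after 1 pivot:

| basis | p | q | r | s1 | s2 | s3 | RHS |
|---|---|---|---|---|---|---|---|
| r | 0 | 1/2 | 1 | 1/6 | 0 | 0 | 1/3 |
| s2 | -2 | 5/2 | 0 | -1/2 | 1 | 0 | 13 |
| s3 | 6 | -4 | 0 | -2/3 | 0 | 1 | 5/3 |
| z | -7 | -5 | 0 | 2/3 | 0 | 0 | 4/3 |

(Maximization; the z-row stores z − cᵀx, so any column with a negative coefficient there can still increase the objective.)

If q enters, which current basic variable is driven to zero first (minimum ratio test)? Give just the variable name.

Ratios: row 1 (r): (1/3)/(1/2) = 2/3; row 2 (s2): 13/(5/2) = 26/5; row 3 (s3): entry -4 ≤ 0, skip.
Minimum ratio 2/3 is in the r row, so r leaves.

r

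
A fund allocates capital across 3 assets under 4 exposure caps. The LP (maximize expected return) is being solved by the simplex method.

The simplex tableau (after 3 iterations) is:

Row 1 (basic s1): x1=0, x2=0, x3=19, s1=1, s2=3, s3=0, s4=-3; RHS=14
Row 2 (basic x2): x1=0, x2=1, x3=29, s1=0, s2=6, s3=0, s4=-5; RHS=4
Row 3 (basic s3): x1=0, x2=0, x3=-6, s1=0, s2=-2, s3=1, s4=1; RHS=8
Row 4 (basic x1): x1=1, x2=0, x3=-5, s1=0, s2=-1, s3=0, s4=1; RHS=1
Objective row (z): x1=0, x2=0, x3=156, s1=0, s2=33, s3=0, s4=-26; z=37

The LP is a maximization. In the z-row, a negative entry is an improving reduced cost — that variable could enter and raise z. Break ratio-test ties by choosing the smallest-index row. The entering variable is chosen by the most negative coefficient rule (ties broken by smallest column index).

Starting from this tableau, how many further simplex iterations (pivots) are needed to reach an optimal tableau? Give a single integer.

1

pivot: s4 in, x1 out → z = 63
No improving column remains; optimal.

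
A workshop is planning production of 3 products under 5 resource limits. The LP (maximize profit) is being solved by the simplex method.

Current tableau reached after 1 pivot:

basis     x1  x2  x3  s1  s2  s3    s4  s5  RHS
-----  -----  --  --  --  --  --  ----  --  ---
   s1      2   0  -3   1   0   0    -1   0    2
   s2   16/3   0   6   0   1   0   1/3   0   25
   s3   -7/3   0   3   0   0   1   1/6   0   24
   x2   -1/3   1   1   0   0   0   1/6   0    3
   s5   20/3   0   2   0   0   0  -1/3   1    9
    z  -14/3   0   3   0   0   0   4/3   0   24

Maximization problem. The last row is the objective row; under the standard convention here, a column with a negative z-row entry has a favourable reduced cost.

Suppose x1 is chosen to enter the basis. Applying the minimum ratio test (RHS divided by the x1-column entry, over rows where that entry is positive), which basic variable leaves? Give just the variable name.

s1

Ratios: row 1 (s1): 2/2 = 1; row 2 (s2): 25/(16/3) = 75/16; row 3 (s3): entry -7/3 ≤ 0, skip; row 4 (x2): entry -1/3 ≤ 0, skip; row 5 (s5): 9/(20/3) = 27/20.
Minimum ratio 1 is in the s1 row, so s1 leaves.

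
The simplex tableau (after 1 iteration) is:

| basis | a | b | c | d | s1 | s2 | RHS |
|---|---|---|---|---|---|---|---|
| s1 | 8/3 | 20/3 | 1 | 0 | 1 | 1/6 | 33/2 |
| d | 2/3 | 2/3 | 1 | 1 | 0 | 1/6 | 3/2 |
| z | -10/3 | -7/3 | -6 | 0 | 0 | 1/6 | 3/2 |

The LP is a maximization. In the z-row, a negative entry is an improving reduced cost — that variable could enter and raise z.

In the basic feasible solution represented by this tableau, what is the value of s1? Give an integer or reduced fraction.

33/2

s1 is basic (row 1); its value is the RHS of that row: 33/2.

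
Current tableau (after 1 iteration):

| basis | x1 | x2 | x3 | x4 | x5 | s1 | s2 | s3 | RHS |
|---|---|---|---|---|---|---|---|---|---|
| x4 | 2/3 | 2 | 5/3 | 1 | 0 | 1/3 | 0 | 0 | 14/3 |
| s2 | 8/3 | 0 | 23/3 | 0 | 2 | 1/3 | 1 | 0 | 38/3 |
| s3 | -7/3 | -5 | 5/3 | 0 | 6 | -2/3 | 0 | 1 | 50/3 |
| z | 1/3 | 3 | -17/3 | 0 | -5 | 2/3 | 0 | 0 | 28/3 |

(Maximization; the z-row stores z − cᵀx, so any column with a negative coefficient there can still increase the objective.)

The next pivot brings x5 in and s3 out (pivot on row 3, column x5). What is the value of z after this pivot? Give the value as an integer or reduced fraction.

209/9

Minimum ratio for x5: (50/3)/6 = 25/9.
z changes by −(z-row coeff of x5)·ratio = −(-5)·(25/9) = 125/9.
New z = 28/3 + (125/9) = 209/9.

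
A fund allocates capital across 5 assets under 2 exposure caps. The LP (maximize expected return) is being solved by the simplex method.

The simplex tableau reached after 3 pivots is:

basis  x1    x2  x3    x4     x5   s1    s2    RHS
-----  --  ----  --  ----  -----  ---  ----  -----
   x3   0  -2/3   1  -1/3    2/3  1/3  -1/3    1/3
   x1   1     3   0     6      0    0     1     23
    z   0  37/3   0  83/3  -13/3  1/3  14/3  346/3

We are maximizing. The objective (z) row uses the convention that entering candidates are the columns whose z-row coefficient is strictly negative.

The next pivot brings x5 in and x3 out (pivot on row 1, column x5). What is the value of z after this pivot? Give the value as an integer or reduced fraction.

Minimum ratio for x5: (1/3)/(2/3) = 1/2.
z changes by −(z-row coeff of x5)·ratio = −(-13/3)·(1/2) = 13/6.
New z = 346/3 + (13/6) = 235/2.

235/2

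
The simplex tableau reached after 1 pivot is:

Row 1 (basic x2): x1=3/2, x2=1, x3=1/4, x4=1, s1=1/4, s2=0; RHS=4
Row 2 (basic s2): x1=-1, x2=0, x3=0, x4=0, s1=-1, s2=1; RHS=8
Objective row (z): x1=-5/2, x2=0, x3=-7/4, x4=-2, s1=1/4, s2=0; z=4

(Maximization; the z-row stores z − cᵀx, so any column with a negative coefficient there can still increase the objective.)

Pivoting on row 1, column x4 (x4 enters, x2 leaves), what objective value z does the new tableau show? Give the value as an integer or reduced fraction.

Minimum ratio for x4: 4/1 = 4.
z changes by −(z-row coeff of x4)·ratio = −(-2)·4 = 8.
New z = 4 + 8 = 12.

12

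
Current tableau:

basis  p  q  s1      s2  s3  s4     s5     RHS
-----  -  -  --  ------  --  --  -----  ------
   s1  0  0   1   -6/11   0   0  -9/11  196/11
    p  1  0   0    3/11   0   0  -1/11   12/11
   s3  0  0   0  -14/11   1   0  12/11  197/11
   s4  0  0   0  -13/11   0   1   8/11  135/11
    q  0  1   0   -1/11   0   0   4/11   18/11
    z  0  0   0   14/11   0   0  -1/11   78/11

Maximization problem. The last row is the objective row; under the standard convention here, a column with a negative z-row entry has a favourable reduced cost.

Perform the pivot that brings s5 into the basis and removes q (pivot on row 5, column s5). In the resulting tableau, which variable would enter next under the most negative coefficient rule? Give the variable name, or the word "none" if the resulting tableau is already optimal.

none

Pivot element 4/11. New z-row = old z-row − (-1/11)·(row 5/(4/11)).
Updated z-row coefficients: p: 0, q: 1/4, s1: 0, s2: 5/4, s3: 0, s4: 0, s5: 0.
No coefficient is strictly negative; the tableau after this pivot is optimal.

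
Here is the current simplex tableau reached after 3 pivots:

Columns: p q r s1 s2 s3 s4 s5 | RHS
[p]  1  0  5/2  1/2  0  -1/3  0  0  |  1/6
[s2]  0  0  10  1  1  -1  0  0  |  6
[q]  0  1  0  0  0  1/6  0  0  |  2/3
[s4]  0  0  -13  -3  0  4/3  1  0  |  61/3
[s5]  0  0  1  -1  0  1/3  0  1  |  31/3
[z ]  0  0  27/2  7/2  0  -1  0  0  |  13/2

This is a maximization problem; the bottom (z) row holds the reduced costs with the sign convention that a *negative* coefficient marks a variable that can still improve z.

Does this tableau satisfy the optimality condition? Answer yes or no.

Column s3 has objective-row coefficient -1, which is negative; an improving pivot exists, so not yet optimal.

no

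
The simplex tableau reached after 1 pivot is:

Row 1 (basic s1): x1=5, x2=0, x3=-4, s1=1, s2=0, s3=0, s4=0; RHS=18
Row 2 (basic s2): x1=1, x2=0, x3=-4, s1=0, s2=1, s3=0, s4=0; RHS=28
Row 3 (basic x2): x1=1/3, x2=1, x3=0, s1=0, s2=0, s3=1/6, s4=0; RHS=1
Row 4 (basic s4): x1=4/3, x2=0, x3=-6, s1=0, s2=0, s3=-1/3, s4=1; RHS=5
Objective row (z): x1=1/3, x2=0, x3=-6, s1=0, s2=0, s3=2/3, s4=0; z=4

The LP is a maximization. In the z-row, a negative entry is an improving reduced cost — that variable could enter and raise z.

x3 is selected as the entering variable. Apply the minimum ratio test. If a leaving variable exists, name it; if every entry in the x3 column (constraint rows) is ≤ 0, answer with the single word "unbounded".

unbounded

x3-column entries: row 1: -4, row 2: -4, row 3: 0, row 4: -6. All ≤ 0, so x3 can increase without bound; the LP is unbounded in this direction.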